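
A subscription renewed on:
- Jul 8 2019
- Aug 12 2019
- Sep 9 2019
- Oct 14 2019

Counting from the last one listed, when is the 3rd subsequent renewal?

All dates are Mondays, 35, 28, 35 days apart.
Specifically, the 2nd Monday of each month.
November 2019 — 2nd Monday is Nov 11 2019.
2nd Monday of December 2019: Dec 9 2019.
January 2020 — 2nd Monday is Jan 13 2020.

Jan 13 2020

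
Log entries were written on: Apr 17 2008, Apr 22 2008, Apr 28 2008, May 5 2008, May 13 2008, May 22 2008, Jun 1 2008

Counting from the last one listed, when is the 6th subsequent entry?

Intervals are 5, 6, 7, 8, 9, 10 days — an arithmetic progression with common difference 1.
Next gap: 11 days. Jun 1 2008 + 11 days = Jun 12 2008.
Next gap: 12 days. Jun 12 2008 + 12 days = Jun 24 2008.
Next gap: 13 days. Jun 24 2008 + 13 days = Jul 7 2008.
Next gap: 14 days. Jul 7 2008 + 14 days = Jul 21 2008.
Next gap: 15 days. Jul 21 2008 + 15 days = Aug 5 2008.
Next gap: 16 days. Aug 5 2008 + 16 days = Aug 21 2008.

Aug 21 2008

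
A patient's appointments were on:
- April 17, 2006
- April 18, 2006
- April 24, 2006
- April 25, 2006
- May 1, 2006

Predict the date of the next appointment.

May 2, 2006

The gap pattern 1, 6, 1, 6 repeats every 2 events.
These are the Mondays and Tuesdays of each week.
The following Tuesday is May 2, 2006.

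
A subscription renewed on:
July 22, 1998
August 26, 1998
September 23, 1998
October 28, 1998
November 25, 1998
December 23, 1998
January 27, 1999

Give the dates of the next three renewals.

February 24, 1999; March 24, 1999; April 28, 1999

All dates are Wednesdays, 35, 28, 35, 28, 28, 35 days apart.
Specifically, the 4th Wednesday of each month.
February 1999 — 4th Wednesday is February 24, 1999.
4th Wednesday of March 1999: March 24, 1999.
4th Wednesday of April 1999: April 28, 1999.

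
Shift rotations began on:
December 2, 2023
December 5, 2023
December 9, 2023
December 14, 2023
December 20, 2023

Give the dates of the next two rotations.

December 27, 2023; January 4, 2024

Intervals are 3, 4, 5, 6 days — an arithmetic progression with common difference 1.
Next gap: 7 days. December 20, 2023 + 7 days = December 27, 2023.
Next gap: 8 days. December 27, 2023 + 8 days = January 4, 2024.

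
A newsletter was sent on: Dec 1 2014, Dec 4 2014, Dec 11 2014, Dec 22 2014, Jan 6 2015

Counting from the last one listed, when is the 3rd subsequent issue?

Gaps: 3, 7, 11, 15 days — each gap is 4 larger than the previous one.
Next gap: 19 days. Jan 6 2015 + 19 days = Jan 25 2015.
Next gap: 23 days. Jan 25 2015 + 23 days = Feb 17 2015.
Next gap: 27 days. Feb 17 2015 + 27 days = Mar 16 2015.

Mar 16 2015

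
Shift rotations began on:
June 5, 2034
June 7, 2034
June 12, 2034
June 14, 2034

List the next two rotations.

The gap pattern 2, 5, 2 repeats every 2 events.
These are the Mondays and Wednesdays of each week.
The following Monday is June 19, 2034.
The following Wednesday is June 21, 2034.

June 19, 2034; June 21, 2034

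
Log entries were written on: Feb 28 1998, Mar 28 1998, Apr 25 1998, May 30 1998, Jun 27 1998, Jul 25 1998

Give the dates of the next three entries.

Aug 29 1998, Sep 26 1998, Oct 31 1998

These are Saturdays with 28, 28, 35, 28, 28-day gaps.
Each is the final Saturday of its month — May 30 1998 is past the 28th, so '4th Saturday' doesn't fit.
Last Saturday of August 1998: Aug 29 1998.
Last Saturday of September 1998: Sep 26 1998.
Last Saturday of October 1998: Oct 31 1998.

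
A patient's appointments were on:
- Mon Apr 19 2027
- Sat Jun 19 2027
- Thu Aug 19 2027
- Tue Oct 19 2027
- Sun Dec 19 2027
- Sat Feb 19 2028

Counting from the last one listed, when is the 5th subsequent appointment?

The day-of-month is always 19 (61, 61, 61, 61, 62 days between events).
So this recurs on the 19th of every 2 months.
Next: April 2028 → Wed Apr 19 2028.
June 2028: Mon Jun 19 2028.
Next: August 2028 → Sat Aug 19 2028.
Next: October 2028 → Thu Oct 19 2028.
December 2028: Tue Dec 19 2028.

Tue Dec 19 2028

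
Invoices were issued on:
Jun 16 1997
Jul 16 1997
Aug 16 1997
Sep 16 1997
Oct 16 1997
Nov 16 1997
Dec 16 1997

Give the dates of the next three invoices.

Jan 16 1998, Feb 16 1998, Mar 16 1998

Each date is the 16th; the gaps (30, 31, 31, 30, 31, 30) track the month lengths.
The rule is the 16th of each month.
January 1998: Jan 16 1998.
Next: February 1998 → Feb 16 1998.
March 1998: Mar 16 1998.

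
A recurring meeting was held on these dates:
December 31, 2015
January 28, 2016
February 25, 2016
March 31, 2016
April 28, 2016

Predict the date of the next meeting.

May 26, 2016

Every date is a Thursday; gaps 28, 28, 35, 28 days.
Each is the last Thursday of its month (at least one falls on the 29th or later, ruling out '4th Thursday').
Last Thursday of May 2016: May 26, 2016.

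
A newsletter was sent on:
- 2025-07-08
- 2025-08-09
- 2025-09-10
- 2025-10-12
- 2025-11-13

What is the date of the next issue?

The spacing is 32, 32, 32, 32 days — always 32 days.
2025-11-13 + 32 days = 2025-12-15.

2025-12-15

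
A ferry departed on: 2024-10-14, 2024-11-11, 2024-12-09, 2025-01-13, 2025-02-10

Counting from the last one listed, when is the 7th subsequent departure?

Gaps: 28, 28, 35, 28 days — a mix of 28 and 35. Every date is a Monday.
Each is the 2nd Monday of its month.
2nd Monday of March 2025: 2025-03-10.
April 2025 — 2nd Monday is 2025-04-14.
2nd Monday of May 2025: 2025-05-12.
2nd Monday of June 2025: 2025-06-09.
July 2025 — 2nd Monday is 2025-07-14.
August 2025 — 2nd Monday is 2025-08-11.
September 2025 — 2nd Monday is 2025-09-08.

2025-09-08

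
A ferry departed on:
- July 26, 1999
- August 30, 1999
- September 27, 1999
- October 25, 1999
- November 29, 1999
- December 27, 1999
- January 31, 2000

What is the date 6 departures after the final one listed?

These are Mondays with 35, 28, 28, 35, 28, 35-day gaps.
Each is the final Monday of its month — August 30, 1999 is past the 28th, so '4th Monday' doesn't fit.
February 2000 ends with Monday February 28, 2000.
March 2000 ends with Monday March 27, 2000.
Last Monday of April 2000: April 24, 2000.
May 2000 ends with Monday May 29, 2000.
June 2000 ends with Monday June 26, 2000.
Last Monday of July 2000: July 31, 2000.

July 31, 2000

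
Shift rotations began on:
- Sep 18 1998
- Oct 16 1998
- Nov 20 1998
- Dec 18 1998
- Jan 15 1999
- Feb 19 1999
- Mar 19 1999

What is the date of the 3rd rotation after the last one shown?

Jun 18 1999

All dates are Fridays, 28, 35, 28, 28, 35, 28 days apart.
Specifically, the 3rd Friday of each month.
April 1999 — 3rd Friday is Apr 16 1999.
3rd Friday of May 1999: May 21 1999.
3rd Friday of June 1999: Jun 18 1999.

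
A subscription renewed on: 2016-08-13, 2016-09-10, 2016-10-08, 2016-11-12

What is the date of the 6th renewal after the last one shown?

All dates are Saturdays, 28, 28, 35 days apart.
Specifically, the 2nd Saturday of each month.
December 2016 — 2nd Saturday is 2016-12-10.
January 2017 — 2nd Saturday is 2017-01-14.
February 2017 — 2nd Saturday is 2017-02-11.
March 2017 — 2nd Saturday is 2017-03-11.
April 2017 — 2nd Saturday is 2017-04-08.
2nd Saturday of May 2017: 2017-05-13.

2017-05-13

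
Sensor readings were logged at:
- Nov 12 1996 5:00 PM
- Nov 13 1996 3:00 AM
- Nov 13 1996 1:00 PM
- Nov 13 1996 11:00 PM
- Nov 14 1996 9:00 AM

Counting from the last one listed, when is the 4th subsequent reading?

Spacing: 10, 10, 10, 10 h — constant 10 h.
Nov 14 1996 9:00 AM + 10 h = Nov 14 1996 7:00 PM.
Nov 14 1996 7:00 PM + 10 h = Nov 15 1996 5:00 AM.
Nov 15 1996 5:00 AM + 10 h = Nov 15 1996 3:00 PM.
Nov 15 1996 3:00 PM + 10 h = Nov 16 1996 1:00 AM.

Nov 16 1996 1:00 AM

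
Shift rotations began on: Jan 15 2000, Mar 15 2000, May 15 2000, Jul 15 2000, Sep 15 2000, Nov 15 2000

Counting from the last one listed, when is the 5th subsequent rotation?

Sep 15 2001

The day-of-month is always 15 (60, 61, 61, 62, 61 days between events).
So this recurs on the 15th of every 2 months.
Next: January 2001 → Jan 15 2001.
Next: March 2001 → Mar 15 2001.
May 2001: May 15 2001.
Next: July 2001 → Jul 15 2001.
Next: September 2001 → Sep 15 2001.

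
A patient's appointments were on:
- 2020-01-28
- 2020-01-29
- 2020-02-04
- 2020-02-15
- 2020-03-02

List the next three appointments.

The spacing grows by 5 each time: 1, 6, 11, 16 days.
Next gap: 21 days. 2020-03-02 + 21 days = 2020-03-23.
Next gap: 26 days. 2020-03-23 + 26 days = 2020-04-18.
Next gap: 31 days. 2020-04-18 + 31 days = 2020-05-19.

2020-03-23, 2020-04-18, 2020-05-19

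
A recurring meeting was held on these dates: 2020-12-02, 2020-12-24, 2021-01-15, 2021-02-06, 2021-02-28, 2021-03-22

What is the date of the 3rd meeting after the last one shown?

Every event comes 22 days after the last (22, 22, 22, 22, 22).
2021-03-22 + 22 days = 2021-04-13.
2021-04-13 + 22 days = 2021-05-05.
2021-05-05 + 22 days = 2021-05-27.

2021-05-27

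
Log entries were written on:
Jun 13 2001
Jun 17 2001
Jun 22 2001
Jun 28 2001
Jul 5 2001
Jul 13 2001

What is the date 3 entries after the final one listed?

Gaps: 4, 5, 6, 7, 8 days — each gap is 1 larger than the previous one.
Next gap: 9 days. Jul 13 2001 + 9 days = Jul 22 2001.
Next gap: 10 days. Jul 22 2001 + 10 days = Aug 1 2001.
Next gap: 11 days. Aug 1 2001 + 11 days = Aug 12 2001.

Aug 12 2001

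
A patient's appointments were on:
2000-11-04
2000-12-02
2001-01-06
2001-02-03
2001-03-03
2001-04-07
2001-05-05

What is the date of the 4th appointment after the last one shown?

Gaps: 28, 35, 28, 28, 35, 28 days — a mix of 28 and 35. Every date is a Saturday.
Each is the 1st Saturday of its month.
June 2001 — 1st Saturday is 2001-06-02.
July 2001 — 1st Saturday is 2001-07-07.
1st Saturday of August 2001: 2001-08-04.
September 2001 — 1st Saturday is 2001-09-01.

2001-09-01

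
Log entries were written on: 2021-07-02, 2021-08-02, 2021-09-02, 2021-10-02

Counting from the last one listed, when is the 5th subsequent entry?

The day-of-month is always 2 (31, 31, 30 days between events).
So this recurs on the 2nd of each month.
Next: November 2021 → 2021-11-02.
December 2021: 2021-12-02.
Next: January 2022 → 2022-01-02.
February 2022: 2022-02-02.
Next: March 2022 → 2022-03-02.

2022-03-02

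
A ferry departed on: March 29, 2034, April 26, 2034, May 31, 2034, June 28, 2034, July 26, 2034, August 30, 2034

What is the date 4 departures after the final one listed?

December 27, 2034

All Wednesdays; the gaps (28, 35, 28, 28, 35) vary with month length.
This is the last Wednesday of each month.
September 2034 ends with Wednesday September 27, 2034.
Last Wednesday of October 2034: October 25, 2034.
November 2034 ends with Wednesday November 29, 2034.
December 2034 ends with Wednesday December 27, 2034.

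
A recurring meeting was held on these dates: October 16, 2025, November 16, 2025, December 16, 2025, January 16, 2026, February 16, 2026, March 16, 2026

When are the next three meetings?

Gaps: 31, 30, 31, 31, 28 days — not constant. Every event is on the 16th of the month.
Pattern: the 16th of each month.
Next: April 2026 → April 16, 2026.
Next: May 2026 → May 16, 2026.
Next: June 2026 → June 16, 2026.

April 16, 2026; May 16, 2026; June 16, 2026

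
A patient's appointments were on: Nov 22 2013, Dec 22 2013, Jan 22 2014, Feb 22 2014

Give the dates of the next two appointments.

Gaps: 30, 31, 31 days — not constant. Every event is on the 22nd of the month.
Pattern: the 22nd of each month.
March 2014: Mar 22 2014.
Next: April 2014 → Apr 22 2014.

Mar 22 2014, Apr 22 2014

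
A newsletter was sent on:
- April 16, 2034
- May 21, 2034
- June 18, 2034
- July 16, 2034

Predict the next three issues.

Gaps: 35, 28, 28 days — a mix of 28 and 35. Every date is a Sunday.
Each is the 3rd Sunday of its month.
3rd Sunday of August 2034: August 20, 2034.
September 2034 — 3rd Sunday is September 17, 2034.
October 2034 — 3rd Sunday is October 15, 2034.

August 20, 2034; September 17, 2034; October 15, 2034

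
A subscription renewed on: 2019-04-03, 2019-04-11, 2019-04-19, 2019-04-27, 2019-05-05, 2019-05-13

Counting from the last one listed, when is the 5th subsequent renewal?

2019-06-22

Gaps between consecutive events: 8, 8, 8, 8, 8 days — a constant 8-day interval.
2019-05-13 + 8 days = 2019-05-21.
2019-05-21 + 8 days = 2019-05-29.
2019-05-29 + 8 days = 2019-06-06.
2019-06-06 + 8 days = 2019-06-14.
2019-06-14 + 8 days = 2019-06-22.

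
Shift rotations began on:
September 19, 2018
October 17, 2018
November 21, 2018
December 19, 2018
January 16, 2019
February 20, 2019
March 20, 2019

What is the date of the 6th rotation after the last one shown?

September 18, 2019

These are Wednesdays at 28- or 35-day spacing (28, 35, 28, 28, 35, 28).
The pattern: 3rd Wednesday of the month.
April 2019 — 3rd Wednesday is April 17, 2019.
3rd Wednesday of May 2019: May 15, 2019.
3rd Wednesday of June 2019: June 19, 2019.
July 2019 — 3rd Wednesday is July 17, 2019.
August 2019 — 3rd Wednesday is August 21, 2019.
September 2019 — 3rd Wednesday is September 18, 2019.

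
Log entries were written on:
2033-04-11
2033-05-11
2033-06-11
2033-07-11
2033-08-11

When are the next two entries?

2033-09-11, 2033-10-11

Gaps: 30, 31, 30, 31 days — not constant. Every event is on the 11th of the month.
Pattern: the 11th of each month.
September 2033: 2033-09-11.
Next: October 2033 → 2033-10-11.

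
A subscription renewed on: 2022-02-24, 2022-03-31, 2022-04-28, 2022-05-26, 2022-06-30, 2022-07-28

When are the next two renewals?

All Thursdays; the gaps (35, 28, 28, 35, 28) vary with month length.
This is the last Thursday of each month.
Last Thursday of August 2022: 2022-08-25.
September 2022 ends with Thursday 2022-09-29.

2022-08-25, 2022-09-29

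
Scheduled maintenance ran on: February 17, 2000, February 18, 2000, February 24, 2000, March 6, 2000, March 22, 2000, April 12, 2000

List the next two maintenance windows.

May 8, 2000; June 8, 2000

The spacing grows by 5 each time: 1, 6, 11, 16, 21 days.
Next gap: 26 days. April 12, 2000 + 26 days = May 8, 2000.
Next gap: 31 days. May 8, 2000 + 31 days = June 8, 2000.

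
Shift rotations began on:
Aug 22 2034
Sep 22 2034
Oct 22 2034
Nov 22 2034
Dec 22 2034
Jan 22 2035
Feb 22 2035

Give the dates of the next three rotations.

Mar 22 2035, Apr 22 2035, May 22 2035

The day-of-month is always 22 (31, 30, 31, 30, 31, 31 days between events).
So this recurs on the 22nd of each month.
March 2035: Mar 22 2035.
April 2035: Apr 22 2035.
May 2035: May 22 2035.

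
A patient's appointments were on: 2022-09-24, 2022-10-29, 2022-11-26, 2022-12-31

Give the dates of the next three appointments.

2023-01-28, 2023-02-25, 2023-03-25

All Saturdays; the gaps (35, 28, 35) vary with month length.
This is the last Saturday of each month.
January 2023 ends with Saturday 2023-01-28.
Last Saturday of February 2023: 2023-02-25.
Last Saturday of March 2023: 2023-03-25.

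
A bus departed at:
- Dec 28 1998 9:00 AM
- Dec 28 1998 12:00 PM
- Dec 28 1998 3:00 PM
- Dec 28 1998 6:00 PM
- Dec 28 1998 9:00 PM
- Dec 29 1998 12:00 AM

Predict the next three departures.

The interval is a steady 3 hours (3, 3, 3, 3, 3).
Dec 29 1998 12:00 AM + 3 h = Dec 29 1998 3:00 AM.
Dec 29 1998 3:00 AM + 3 h = Dec 29 1998 6:00 AM.
Dec 29 1998 6:00 AM + 3 h = Dec 29 1998 9:00 AM.

Dec 29 1998 3:00 AM, Dec 29 1998 6:00 AM, Dec 29 1998 9:00 AM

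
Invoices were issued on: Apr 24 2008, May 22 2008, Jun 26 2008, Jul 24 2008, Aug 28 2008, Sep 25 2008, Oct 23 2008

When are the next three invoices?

All dates are Thursdays, 28, 35, 28, 35, 28, 28 days apart.
Specifically, the 4th Thursday of each month.
4th Thursday of November 2008: Nov 27 2008.
4th Thursday of December 2008: Dec 25 2008.
4th Thursday of January 2009: Jan 22 2009.

Nov 27 2008, Dec 25 2008, Jan 22 2009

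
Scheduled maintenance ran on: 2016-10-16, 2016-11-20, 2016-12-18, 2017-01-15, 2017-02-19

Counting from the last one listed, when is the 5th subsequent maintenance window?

2017-07-16

All dates are Sundays, 35, 28, 28, 35 days apart.
Specifically, the 3rd Sunday of each month.
March 2017 — 3rd Sunday is 2017-03-19.
3rd Sunday of April 2017: 2017-04-16.
3rd Sunday of May 2017: 2017-05-21.
June 2017 — 3rd Sunday is 2017-06-18.
July 2017 — 3rd Sunday is 2017-07-16.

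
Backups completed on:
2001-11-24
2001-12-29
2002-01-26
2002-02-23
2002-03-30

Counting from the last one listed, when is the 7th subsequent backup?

2002-10-26

Every date is a Saturday; gaps 35, 28, 28, 35 days.
Each is the last Saturday of its month (at least one falls on the 29th or later, ruling out '4th Saturday').
April 2002 ends with Saturday 2002-04-27.
Last Saturday of May 2002: 2002-05-25.
June 2002 ends with Saturday 2002-06-29.
July 2002 ends with Saturday 2002-07-27.
August 2002 ends with Saturday 2002-08-31.
September 2002 ends with Saturday 2002-09-28.
October 2002 ends with Saturday 2002-10-26.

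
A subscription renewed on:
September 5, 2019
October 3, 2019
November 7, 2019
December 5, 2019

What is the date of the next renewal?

These are Thursdays at 28- or 35-day spacing (28, 35, 28).
The pattern: 1st Thursday of the month.
January 2020 — 1st Thursday is January 2, 2020.

January 2, 2020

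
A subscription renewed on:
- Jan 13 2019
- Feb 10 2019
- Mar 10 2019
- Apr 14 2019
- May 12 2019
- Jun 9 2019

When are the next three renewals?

Jul 14 2019, Aug 11 2019, Sep 8 2019

Gaps: 28, 28, 35, 28, 28 days — a mix of 28 and 35. Every date is a Sunday.
Each is the 2nd Sunday of its month.
July 2019 — 2nd Sunday is Jul 14 2019.
August 2019 — 2nd Sunday is Aug 11 2019.
September 2019 — 2nd Sunday is Sep 8 2019.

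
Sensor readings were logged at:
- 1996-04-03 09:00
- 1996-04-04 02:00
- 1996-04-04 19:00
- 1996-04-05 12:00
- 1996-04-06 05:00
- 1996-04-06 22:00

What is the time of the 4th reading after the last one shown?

1996-04-09 18:00

The interval is a steady 17 hours (17, 17, 17, 17, 17).
1996-04-06 22:00 + 17 h = 1996-04-07 15:00.
1996-04-07 15:00 + 17 h = 1996-04-08 08:00.
1996-04-08 08:00 + 17 h = 1996-04-09 01:00.
1996-04-09 01:00 + 17 h = 1996-04-09 18:00.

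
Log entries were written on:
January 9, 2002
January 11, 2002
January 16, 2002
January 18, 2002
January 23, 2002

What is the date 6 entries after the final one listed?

Gaps: 2, 5, 2, 5 days — not constant, but cyclic with period 2.
The events fall on every Wednesday and Friday.
Next Friday: January 25, 2002.
The following Wednesday is January 30, 2002.
Next Friday: February 1, 2002.
Next Wednesday: February 6, 2002.
The following Friday is February 8, 2002.
Next Wednesday: February 13, 2002.

February 13, 2002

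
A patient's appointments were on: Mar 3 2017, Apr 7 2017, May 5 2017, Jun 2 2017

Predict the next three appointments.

Jul 7 2017, Aug 4 2017, Sep 1 2017

These are Fridays at 28- or 35-day spacing (35, 28, 28).
The pattern: 1st Friday of the month.
July 2017 — 1st Friday is Jul 7 2017.
August 2017 — 1st Friday is Aug 4 2017.
September 2017 — 1st Friday is Sep 1 2017.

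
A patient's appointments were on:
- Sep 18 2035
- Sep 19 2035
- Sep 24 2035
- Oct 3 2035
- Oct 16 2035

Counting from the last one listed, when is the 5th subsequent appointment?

Intervals are 1, 5, 9, 13 days — an arithmetic progression with common difference 4.
Next gap: 17 days. Oct 16 2035 + 17 days = Nov 2 2035.
Next gap: 21 days. Nov 2 2035 + 21 days = Nov 23 2035.
Next gap: 25 days. Nov 23 2035 + 25 days = Dec 18 2035.
Next gap: 29 days. Dec 18 2035 + 29 days = Jan 16 2036.
Next gap: 33 days. Jan 16 2036 + 33 days = Feb 18 2036.

Feb 18 2036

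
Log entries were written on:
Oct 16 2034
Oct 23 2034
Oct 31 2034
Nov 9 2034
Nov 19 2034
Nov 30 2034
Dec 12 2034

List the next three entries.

Dec 25 2034, Jan 8 2035, Jan 23 2035

The spacing grows by 1 each time: 7, 8, 9, 10, 11, 12 days.
Next gap: 13 days. Dec 12 2034 + 13 days = Dec 25 2034.
Next gap: 14 days. Dec 25 2034 + 14 days = Jan 8 2035.
Next gap: 15 days. Jan 8 2035 + 15 days = Jan 23 2035.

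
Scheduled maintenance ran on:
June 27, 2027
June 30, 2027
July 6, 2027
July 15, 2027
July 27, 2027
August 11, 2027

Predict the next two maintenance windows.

Intervals are 3, 6, 9, 12, 15 days — an arithmetic progression with common difference 3.
Next gap: 18 days. August 11, 2027 + 18 days = August 29, 2027.
Next gap: 21 days. August 29, 2027 + 21 days = September 19, 2027.

August 29, 2027; September 19, 2027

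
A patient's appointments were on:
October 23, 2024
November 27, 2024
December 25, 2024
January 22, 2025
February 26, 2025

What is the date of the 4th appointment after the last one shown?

June 25, 2025

Gaps: 35, 28, 28, 35 days — a mix of 28 and 35. Every date is a Wednesday.
Each is the 4th Wednesday of its month.
4th Wednesday of March 2025: March 26, 2025.
4th Wednesday of April 2025: April 23, 2025.
May 2025 — 4th Wednesday is May 28, 2025.
June 2025 — 4th Wednesday is June 25, 2025.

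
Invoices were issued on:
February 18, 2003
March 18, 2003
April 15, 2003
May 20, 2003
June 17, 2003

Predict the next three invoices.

These are Tuesdays at 28- or 35-day spacing (28, 28, 35, 28).
The pattern: 3rd Tuesday of the month.
July 2003 — 3rd Tuesday is July 15, 2003.
3rd Tuesday of August 2003: August 19, 2003.
3rd Tuesday of September 2003: September 16, 2003.

July 15, 2003; August 19, 2003; September 16, 2003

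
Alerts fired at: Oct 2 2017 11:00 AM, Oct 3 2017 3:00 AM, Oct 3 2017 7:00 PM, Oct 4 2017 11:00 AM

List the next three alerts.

Oct 5 2017 3:00 AM, Oct 5 2017 7:00 PM, Oct 6 2017 11:00 AM

Gaps: 16, 16, 16 hours — each event is 16 hours after the previous one.
Oct 4 2017 11:00 AM + 16 h = Oct 5 2017 3:00 AM.
Oct 5 2017 3:00 AM + 16 h = Oct 5 2017 7:00 PM.
Oct 5 2017 7:00 PM + 16 h = Oct 6 2017 11:00 AM.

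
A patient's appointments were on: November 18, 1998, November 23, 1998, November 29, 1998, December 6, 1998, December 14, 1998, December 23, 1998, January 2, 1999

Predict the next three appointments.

The spacing grows by 1 each time: 5, 6, 7, 8, 9, 10 days.
Next gap: 11 days. January 2, 1999 + 11 days = January 13, 1999.
Next gap: 12 days. January 13, 1999 + 12 days = January 25, 1999.
Next gap: 13 days. January 25, 1999 + 13 days = February 7, 1999.

January 13, 1999; January 25, 1999; February 7, 1999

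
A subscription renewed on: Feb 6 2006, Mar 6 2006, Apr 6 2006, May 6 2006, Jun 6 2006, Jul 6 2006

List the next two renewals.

Gaps: 28, 31, 30, 31, 30 days — not constant. Every event is on the 6th of the month.
Pattern: the 6th of each month.
Next: August 2006 → Aug 6 2006.
Next: September 2006 → Sep 6 2006.

Aug 6 2006, Sep 6 2006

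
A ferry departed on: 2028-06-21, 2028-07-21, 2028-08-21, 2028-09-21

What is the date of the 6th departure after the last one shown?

Each date is the 21st; the gaps (30, 31, 31) track the month lengths.
The rule is the 21st of each month.
Next: October 2028 → 2028-10-21.
November 2028: 2028-11-21.
Next: December 2028 → 2028-12-21.
January 2029: 2029-01-21.
Next: February 2029 → 2029-02-21.
March 2029: 2029-03-21.

2029-03-21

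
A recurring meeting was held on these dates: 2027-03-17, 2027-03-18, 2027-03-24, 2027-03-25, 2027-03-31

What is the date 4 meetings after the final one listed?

2027-04-14

Every event lands on a Wednesday or Thursday (gaps cycle 1, 6, 1, 6).
So the schedule is: every Wednesday and Thursday.
Next Thursday: 2027-04-01.
Next Wednesday: 2027-04-07.
Next Thursday: 2027-04-08.
The following Wednesday is 2027-04-14.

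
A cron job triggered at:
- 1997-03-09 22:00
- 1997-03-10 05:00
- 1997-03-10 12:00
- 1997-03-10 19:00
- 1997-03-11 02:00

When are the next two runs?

The interval is a steady 7 hours (7, 7, 7, 7).
1997-03-11 02:00 + 7 h = 1997-03-11 09:00.
1997-03-11 09:00 + 7 h = 1997-03-11 16:00.

1997-03-11 09:00, 1997-03-11 16:00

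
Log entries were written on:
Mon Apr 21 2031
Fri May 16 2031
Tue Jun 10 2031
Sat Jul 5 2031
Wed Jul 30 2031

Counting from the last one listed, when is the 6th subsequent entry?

Sat Dec 27 2031

Gaps between consecutive events: 25, 25, 25, 25 days — a constant 25-day interval.
Wed Jul 30 2031 + 25 days = Sun Aug 24 2031.
Sun Aug 24 2031 + 25 days = Thu Sep 18 2031.
Thu Sep 18 2031 + 25 days = Mon Oct 13 2031.
Mon Oct 13 2031 + 25 days = Fri Nov 7 2031.
Fri Nov 7 2031 + 25 days = Tue Dec 2 2031.
Tue Dec 2 2031 + 25 days = Sat Dec 27 2031.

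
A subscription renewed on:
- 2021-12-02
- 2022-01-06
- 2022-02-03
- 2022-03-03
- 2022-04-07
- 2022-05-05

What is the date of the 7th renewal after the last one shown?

These are Thursdays at 28- or 35-day spacing (35, 28, 28, 35, 28).
The pattern: 1st Thursday of the month.
1st Thursday of June 2022: 2022-06-02.
1st Thursday of July 2022: 2022-07-07.
August 2022 — 1st Thursday is 2022-08-04.
1st Thursday of September 2022: 2022-09-01.
1st Thursday of October 2022: 2022-10-06.
1st Thursday of November 2022: 2022-11-03.
1st Thursday of December 2022: 2022-12-01.

2022-12-01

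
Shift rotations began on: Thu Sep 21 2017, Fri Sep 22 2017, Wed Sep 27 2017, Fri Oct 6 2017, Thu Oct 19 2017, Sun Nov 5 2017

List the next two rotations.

The spacing grows by 4 each time: 1, 5, 9, 13, 17 days.
Next gap: 21 days. Sun Nov 5 2017 + 21 days = Sun Nov 26 2017.
Next gap: 25 days. Sun Nov 26 2017 + 25 days = Thu Dec 21 2017.

Sun Nov 26 2017, Thu Dec 21 2017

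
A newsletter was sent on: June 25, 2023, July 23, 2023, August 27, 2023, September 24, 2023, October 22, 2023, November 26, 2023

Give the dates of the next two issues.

All dates are Sundays, 28, 35, 28, 28, 35 days apart.
Specifically, the 4th Sunday of each month.
December 2023 — 4th Sunday is December 24, 2023.
4th Sunday of January 2024: January 28, 2024.

December 24, 2023; January 28, 2024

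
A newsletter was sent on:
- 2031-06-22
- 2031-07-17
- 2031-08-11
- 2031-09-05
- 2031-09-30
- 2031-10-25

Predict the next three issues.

Every event comes 25 days after the last (25, 25, 25, 25, 25).
2031-10-25 + 25 days = 2031-11-19.
2031-11-19 + 25 days = 2031-12-14.
2031-12-14 + 25 days = 2032-01-08.

2031-11-19, 2031-12-14, 2032-01-08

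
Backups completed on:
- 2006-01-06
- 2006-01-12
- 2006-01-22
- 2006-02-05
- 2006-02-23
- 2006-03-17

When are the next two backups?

The spacing grows by 4 each time: 6, 10, 14, 18, 22 days.
Next gap: 26 days. 2006-03-17 + 26 days = 2006-04-12.
Next gap: 30 days. 2006-04-12 + 30 days = 2006-05-12.

2006-04-12, 2006-05-12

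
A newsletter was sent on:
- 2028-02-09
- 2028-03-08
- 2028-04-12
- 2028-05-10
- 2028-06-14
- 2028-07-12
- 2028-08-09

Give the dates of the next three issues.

These are Wednesdays at 28- or 35-day spacing (28, 35, 28, 35, 28, 28).
The pattern: 2nd Wednesday of the month.
2nd Wednesday of September 2028: 2028-09-13.
October 2028 — 2nd Wednesday is 2028-10-11.
2nd Wednesday of November 2028: 2028-11-08.

2028-09-13, 2028-10-11, 2028-11-08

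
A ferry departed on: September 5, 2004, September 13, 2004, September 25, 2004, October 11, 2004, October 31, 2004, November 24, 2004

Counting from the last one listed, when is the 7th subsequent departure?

Intervals are 8, 12, 16, 20, 24 days — an arithmetic progression with common difference 4.
Next gap: 28 days. November 24, 2004 + 28 days = December 22, 2004.
Next gap: 32 days. December 22, 2004 + 32 days = January 23, 2005.
Next gap: 36 days. January 23, 2005 + 36 days = February 28, 2005.
Next gap: 40 days. February 28, 2005 + 40 days = April 9, 2005.
Next gap: 44 days. April 9, 2005 + 44 days = May 23, 2005.
Next gap: 48 days. May 23, 2005 + 48 days = July 10, 2005.
Next gap: 52 days. July 10, 2005 + 52 days = August 31, 2005.

August 31, 2005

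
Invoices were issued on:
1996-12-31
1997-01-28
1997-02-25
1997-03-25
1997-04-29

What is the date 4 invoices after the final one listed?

1997-08-26

Every date is a Tuesday; gaps 28, 28, 28, 35 days.
Each is the last Tuesday of its month (at least one falls on the 29th or later, ruling out '4th Tuesday').
May 1997 ends with Tuesday 1997-05-27.
June 1997 ends with Tuesday 1997-06-24.
July 1997 ends with Tuesday 1997-07-29.
Last Tuesday of August 1997: 1997-08-26.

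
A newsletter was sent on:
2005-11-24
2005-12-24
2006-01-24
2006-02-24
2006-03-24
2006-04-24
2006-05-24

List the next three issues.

2006-06-24, 2006-07-24, 2006-08-24

Gaps: 30, 31, 31, 28, 31, 30 days — not constant. Every event is on the 24th of the month.
Pattern: the 24th of each month.
Next: June 2006 → 2006-06-24.
Next: July 2006 → 2006-07-24.
August 2006: 2006-08-24.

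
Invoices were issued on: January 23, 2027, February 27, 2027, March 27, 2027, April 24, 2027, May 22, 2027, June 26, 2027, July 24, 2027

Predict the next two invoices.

These are Saturdays at 28- or 35-day spacing (35, 28, 28, 28, 35, 28).
The pattern: 4th Saturday of the month.
4th Saturday of August 2027: August 28, 2027.
4th Saturday of September 2027: September 25, 2027.

August 28, 2027; September 25, 2027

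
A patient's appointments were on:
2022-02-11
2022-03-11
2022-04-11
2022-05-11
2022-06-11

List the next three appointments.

Each date is the 11th; the gaps (28, 31, 30, 31) track the month lengths.
The rule is the 11th of each month.
July 2022: 2022-07-11.
August 2022: 2022-08-11.
September 2022: 2022-09-11.

2022-07-11, 2022-08-11, 2022-09-11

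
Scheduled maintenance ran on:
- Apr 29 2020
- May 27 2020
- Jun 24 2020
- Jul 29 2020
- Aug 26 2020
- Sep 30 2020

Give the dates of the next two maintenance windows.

These are Wednesdays with 28, 28, 35, 28, 35-day gaps.
Each is the final Wednesday of its month — Apr 29 2020 is past the 28th, so '4th Wednesday' doesn't fit.
October 2020 ends with Wednesday Oct 28 2020.
November 2020 ends with Wednesday Nov 25 2020.

Oct 28 2020, Nov 25 2020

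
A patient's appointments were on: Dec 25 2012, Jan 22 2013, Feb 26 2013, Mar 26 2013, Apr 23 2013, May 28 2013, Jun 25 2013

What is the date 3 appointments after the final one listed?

Sep 24 2013

These are Tuesdays at 28- or 35-day spacing (28, 35, 28, 28, 35, 28).
The pattern: 4th Tuesday of the month.
4th Tuesday of July 2013: Jul 23 2013.
4th Tuesday of August 2013: Aug 27 2013.
4th Tuesday of September 2013: Sep 24 2013.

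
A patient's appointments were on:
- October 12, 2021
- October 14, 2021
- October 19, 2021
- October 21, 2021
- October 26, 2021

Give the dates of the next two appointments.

October 28, 2021; November 2, 2021

Gaps: 2, 5, 2, 5 days — not constant, but cyclic with period 2.
The events fall on every Tuesday and Thursday.
The following Thursday is October 28, 2021.
The following Tuesday is November 2, 2021.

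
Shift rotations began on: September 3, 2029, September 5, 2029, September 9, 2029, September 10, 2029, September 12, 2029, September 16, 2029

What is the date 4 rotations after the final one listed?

September 24, 2029

Every event lands on a Monday or Wednesday or Sunday (gaps cycle 2, 4, 1, 2, 4).
So the schedule is: every Monday, Wednesday and Sunday.
The following Monday is September 17, 2029.
Next Wednesday: September 19, 2029.
The following Sunday is September 23, 2029.
Next Monday: September 24, 2029.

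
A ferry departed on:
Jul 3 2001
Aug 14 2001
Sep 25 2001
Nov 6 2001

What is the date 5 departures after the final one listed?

Every event comes 42 days after the last (42, 42, 42).
Nov 6 2001 + 42 days = Dec 18 2001.
Dec 18 2001 + 42 days = Jan 29 2002.
Jan 29 2002 + 42 days = Mar 12 2002.
Mar 12 2002 + 42 days = Apr 23 2002.
Apr 23 2002 + 42 days = Jun 4 2002.

Jun 4 2002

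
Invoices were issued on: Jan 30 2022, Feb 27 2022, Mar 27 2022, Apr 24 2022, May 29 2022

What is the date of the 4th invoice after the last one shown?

Sep 25 2022

These are Sundays with 28, 28, 28, 35-day gaps.
Each is the final Sunday of its month — Jan 30 2022 is past the 28th, so '4th Sunday' doesn't fit.
June 2022 ends with Sunday Jun 26 2022.
Last Sunday of July 2022: Jul 31 2022.
August 2022 ends with Sunday Aug 28 2022.
September 2022 ends with Sunday Sep 25 2022.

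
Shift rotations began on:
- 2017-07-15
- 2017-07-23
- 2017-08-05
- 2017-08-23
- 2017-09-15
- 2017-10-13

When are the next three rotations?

2017-11-15, 2017-12-23, 2018-02-04

The spacing grows by 5 each time: 8, 13, 18, 23, 28 days.
Next gap: 33 days. 2017-10-13 + 33 days = 2017-11-15.
Next gap: 38 days. 2017-11-15 + 38 days = 2017-12-23.
Next gap: 43 days. 2017-12-23 + 43 days = 2018-02-04.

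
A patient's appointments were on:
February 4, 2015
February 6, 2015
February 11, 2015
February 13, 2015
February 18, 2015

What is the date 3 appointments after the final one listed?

February 27, 2015

Gaps: 2, 5, 2, 5 days — not constant, but cyclic with period 2.
The events fall on every Wednesday and Friday.
Next Friday: February 20, 2015.
Next Wednesday: February 25, 2015.
The following Friday is February 27, 2015.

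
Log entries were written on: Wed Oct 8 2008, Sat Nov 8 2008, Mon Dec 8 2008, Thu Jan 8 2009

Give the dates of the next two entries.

Gaps: 31, 30, 31 days — not constant. Every event is on the 8th of the month.
Pattern: the 8th of each month.
February 2009: Sun Feb 8 2009.
March 2009: Sun Mar 8 2009.

Sun Feb 8 2009, Sun Mar 8 2009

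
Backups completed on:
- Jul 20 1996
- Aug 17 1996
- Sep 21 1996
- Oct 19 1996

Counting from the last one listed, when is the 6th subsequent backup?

Apr 19 1997

These are Saturdays at 28- or 35-day spacing (28, 35, 28).
The pattern: 3rd Saturday of the month.
3rd Saturday of November 1996: Nov 16 1996.
3rd Saturday of December 1996: Dec 21 1996.
January 1997 — 3rd Saturday is Jan 18 1997.
February 1997 — 3rd Saturday is Feb 15 1997.
March 1997 — 3rd Saturday is Mar 15 1997.
3rd Saturday of April 1997: Apr 19 1997.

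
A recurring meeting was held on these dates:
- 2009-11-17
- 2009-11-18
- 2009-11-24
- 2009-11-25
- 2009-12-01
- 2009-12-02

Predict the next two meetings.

Gaps: 1, 6, 1, 6, 1 days — not constant, but cyclic with period 2.
The events fall on every Tuesday and Wednesday.
Next Tuesday: 2009-12-08.
The following Wednesday is 2009-12-09.

2009-12-08, 2009-12-09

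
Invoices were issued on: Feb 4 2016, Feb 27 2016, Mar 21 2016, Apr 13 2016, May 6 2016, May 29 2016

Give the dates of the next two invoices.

Jun 21 2016, Jul 14 2016

Gaps between consecutive events: 23, 23, 23, 23, 23 days — a constant 23-day interval.
May 29 2016 + 23 days = Jun 21 2016.
Jun 21 2016 + 23 days = Jul 14 2016.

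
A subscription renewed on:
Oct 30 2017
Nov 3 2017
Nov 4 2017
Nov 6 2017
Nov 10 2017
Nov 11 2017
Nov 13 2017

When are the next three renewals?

The gap pattern 4, 1, 2, 4, 1, 2 repeats every 3 events.
These are the Mondays, Fridays and Saturdays of each week.
Next Friday: Nov 17 2017.
The following Saturday is Nov 18 2017.
The following Monday is Nov 20 2017.

Nov 17 2017, Nov 18 2017, Nov 20 2017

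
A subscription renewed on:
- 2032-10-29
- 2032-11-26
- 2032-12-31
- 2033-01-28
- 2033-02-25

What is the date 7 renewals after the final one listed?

Every date is a Friday; gaps 28, 35, 28, 28 days.
Each is the last Friday of its month (at least one falls on the 29th or later, ruling out '4th Friday').
March 2033 ends with Friday 2033-03-25.
Last Friday of April 2033: 2033-04-29.
May 2033 ends with Friday 2033-05-27.
Last Friday of June 2033: 2033-06-24.
July 2033 ends with Friday 2033-07-29.
August 2033 ends with Friday 2033-08-26.
Last Friday of September 2033: 2033-09-30.

2033-09-30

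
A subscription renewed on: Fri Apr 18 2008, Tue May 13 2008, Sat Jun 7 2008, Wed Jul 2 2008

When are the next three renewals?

The spacing is 25, 25, 25 days — always 25 days.
Wed Jul 2 2008 + 25 days = Sun Jul 27 2008.
Sun Jul 27 2008 + 25 days = Thu Aug 21 2008.
Thu Aug 21 2008 + 25 days = Mon Sep 15 2008.

Sun Jul 27 2008, Thu Aug 21 2008, Mon Sep 15 2008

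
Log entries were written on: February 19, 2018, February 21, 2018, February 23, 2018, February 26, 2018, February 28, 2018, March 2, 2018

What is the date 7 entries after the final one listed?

Gaps: 2, 2, 3, 2, 2 days — not constant, but cyclic with period 3.
The events fall on every Monday, Wednesday and Friday.
The following Monday is March 5, 2018.
Next Wednesday: March 7, 2018.
The following Friday is March 9, 2018.
Next Monday: March 12, 2018.
The following Wednesday is March 14, 2018.
The following Friday is March 16, 2018.
Next Monday: March 19, 2018.

March 19, 2018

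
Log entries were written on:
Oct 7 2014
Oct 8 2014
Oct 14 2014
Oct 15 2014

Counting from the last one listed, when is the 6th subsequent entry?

Every event lands on a Tuesday or Wednesday (gaps cycle 1, 6, 1).
So the schedule is: every Tuesday and Wednesday.
The following Tuesday is Oct 21 2014.
The following Wednesday is Oct 22 2014.
The following Tuesday is Oct 28 2014.
The following Wednesday is Oct 29 2014.
Next Tuesday: Nov 4 2014.
The following Wednesday is Nov 5 2014.

Nov 5 2014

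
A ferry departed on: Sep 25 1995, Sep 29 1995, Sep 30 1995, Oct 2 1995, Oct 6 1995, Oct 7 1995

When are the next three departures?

Oct 9 1995, Oct 13 1995, Oct 14 1995

The gap pattern 4, 1, 2, 4, 1 repeats every 3 events.
These are the Mondays, Fridays and Saturdays of each week.
Next Monday: Oct 9 1995.
Next Friday: Oct 13 1995.
The following Saturday is Oct 14 1995.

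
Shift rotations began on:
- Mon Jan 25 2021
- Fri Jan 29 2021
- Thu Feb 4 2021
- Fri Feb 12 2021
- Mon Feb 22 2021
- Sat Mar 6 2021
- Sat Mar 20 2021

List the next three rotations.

Mon Apr 5 2021, Fri Apr 23 2021, Thu May 13 2021

Intervals are 4, 6, 8, 10, 12, 14 days — an arithmetic progression with common difference 2.
Next gap: 16 days. Sat Mar 20 2021 + 16 days = Mon Apr 5 2021.
Next gap: 18 days. Mon Apr 5 2021 + 18 days = Fri Apr 23 2021.
Next gap: 20 days. Fri Apr 23 2021 + 20 days = Thu May 13 2021.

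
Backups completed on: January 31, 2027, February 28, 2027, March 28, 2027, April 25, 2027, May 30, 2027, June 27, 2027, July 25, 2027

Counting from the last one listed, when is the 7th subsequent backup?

These are Sundays with 28, 28, 28, 35, 28, 28-day gaps.
Each is the final Sunday of its month — January 31, 2027 is past the 28th, so '4th Sunday' doesn't fit.
August 2027 ends with Sunday August 29, 2027.
Last Sunday of September 2027: September 26, 2027.
October 2027 ends with Sunday October 31, 2027.
November 2027 ends with Sunday November 28, 2027.
Last Sunday of December 2027: December 26, 2027.
January 2028 ends with Sunday January 30, 2028.
Last Sunday of February 2028: February 27, 2028.

February 27, 2028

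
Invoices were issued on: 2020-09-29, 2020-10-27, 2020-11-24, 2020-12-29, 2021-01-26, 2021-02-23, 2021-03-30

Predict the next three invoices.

2021-04-27, 2021-05-25, 2021-06-29

All Tuesdays; the gaps (28, 28, 35, 28, 28, 35) vary with month length.
This is the last Tuesday of each month.
Last Tuesday of April 2021: 2021-04-27.
May 2021 ends with Tuesday 2021-05-25.
Last Tuesday of June 2021: 2021-06-29.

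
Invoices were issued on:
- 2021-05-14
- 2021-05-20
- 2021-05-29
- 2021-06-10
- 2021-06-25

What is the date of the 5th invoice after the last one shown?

2021-10-23

The spacing grows by 3 each time: 6, 9, 12, 15 days.
Next gap: 18 days. 2021-06-25 + 18 days = 2021-07-13.
Next gap: 21 days. 2021-07-13 + 21 days = 2021-08-03.
Next gap: 24 days. 2021-08-03 + 24 days = 2021-08-27.
Next gap: 27 days. 2021-08-27 + 27 days = 2021-09-23.
Next gap: 30 days. 2021-09-23 + 30 days = 2021-10-23.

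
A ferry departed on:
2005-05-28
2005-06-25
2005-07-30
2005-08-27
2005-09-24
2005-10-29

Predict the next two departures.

Every date is a Saturday; gaps 28, 35, 28, 28, 35 days.
Each is the last Saturday of its month (at least one falls on the 29th or later, ruling out '4th Saturday').
Last Saturday of November 2005: 2005-11-26.
Last Saturday of December 2005: 2005-12-31.

2005-11-26, 2005-12-31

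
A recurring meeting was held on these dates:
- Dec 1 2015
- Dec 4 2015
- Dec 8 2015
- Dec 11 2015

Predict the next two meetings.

Every event lands on a Tuesday or Friday (gaps cycle 3, 4, 3).
So the schedule is: every Tuesday and Friday.
The following Tuesday is Dec 15 2015.
The following Friday is Dec 18 2015.

Dec 15 2015, Dec 18 2015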